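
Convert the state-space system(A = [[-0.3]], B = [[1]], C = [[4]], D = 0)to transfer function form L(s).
L(s) = C(sI - A)⁻¹B + D.
Characteristic polynomial det(sI - A) = s + 0.3.
Numerator from C·adj(sI-A)·B + D·det(sI-A) = 4.
L(s) = (4)/(s + 0.3)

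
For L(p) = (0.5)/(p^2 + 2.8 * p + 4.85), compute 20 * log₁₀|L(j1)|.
Substitute p = j*1: L(j1) = 0.0849421 - 0.0617761j.
|L(j1)| = sqrt(Re² + Im²) = 0.105.
20*log₁₀(0.105) = -19.57 dB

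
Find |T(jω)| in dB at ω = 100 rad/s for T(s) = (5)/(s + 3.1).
Substitute s = j*100: T(j100) = 0.00154851 - 0.049952j.
|T(j100)| = sqrt(Re² + Im²) = 0.04998.
20*log₁₀(0.04998) = -26.02 dB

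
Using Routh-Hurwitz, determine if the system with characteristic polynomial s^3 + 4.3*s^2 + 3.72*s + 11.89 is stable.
Routh array:
s^3: [1, 3.72]; s^2: [4.3, 11.89]; s^1: [0.954884]; s^0: [11.89]
First column: [1, 4.3, 0.954884, 11.89]. Sign changes = 0.
Yes, stable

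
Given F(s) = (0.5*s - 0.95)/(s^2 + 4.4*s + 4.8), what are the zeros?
Set numerator = 0: 0.5*s - 0.95 = 0 → Zeros: 1.9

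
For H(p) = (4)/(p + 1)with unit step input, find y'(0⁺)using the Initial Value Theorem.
IVT: y'(0⁺) = lim_{p→∞} p²·Y(p) = lim_{p→∞} p·H(p).
deg(num) = 0, deg(den) = 1, relative degree = 1, so p·H(p) → (leading num)/(leading den) = 4/1 = 4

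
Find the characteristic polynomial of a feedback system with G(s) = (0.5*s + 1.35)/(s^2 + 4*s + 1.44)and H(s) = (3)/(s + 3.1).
Characteristic poly = G_den * H_den + G_num * H_num = (s^3 + 7.1*s^2 + 13.84*s + 4.464) + (1.5*s + 4.05) = s^3 + 7.1*s^2 + 15.34*s + 8.514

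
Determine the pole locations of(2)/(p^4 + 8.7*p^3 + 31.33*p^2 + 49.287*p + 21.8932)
Set denominator = 0: p^4 + 8.7*p^3 + 31.33*p^2 + 49.287*p + 21.8932 = (p + 0.7)(p + 2.8)(p^2 + 5.2*p + 11.17) = 0 → Poles: -0.7, -2.6 + 2.1j, -2.6 - 2.1j, -2.8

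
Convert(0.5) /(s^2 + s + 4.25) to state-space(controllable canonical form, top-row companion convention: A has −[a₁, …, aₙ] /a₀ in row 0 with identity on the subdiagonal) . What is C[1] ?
Reachable canonical form: C = numerator coefficients (right-aligned, zero-padded to length n).
num = 0.5, C = [[0, 0.5]].
C[1] = 0.5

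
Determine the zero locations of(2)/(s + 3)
Numerator is a nonzero constant (2) → Zeros: none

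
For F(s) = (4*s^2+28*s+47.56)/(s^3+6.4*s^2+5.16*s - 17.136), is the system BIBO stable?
Denominator: s^3 + 6.4*s^2 + 5.16*s - 17.136 = (s - 1.2)(s + 3.4)(s + 4.2). Poles: -3.4, -4.2, 1.2. All Re(p)<0: No (unstable)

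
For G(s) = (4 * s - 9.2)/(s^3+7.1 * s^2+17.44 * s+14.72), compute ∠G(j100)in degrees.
Substitute s = j*100: G(j100) = -0.000398031 - 3.75198e-05j.
∠G(j100) = atan2(Im, Re) = atan2(-3.75198e-05, -0.000398031) = -174.62°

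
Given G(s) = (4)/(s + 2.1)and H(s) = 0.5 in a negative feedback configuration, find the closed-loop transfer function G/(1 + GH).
Closed-loop T = G/(1+GH).
Numerator: G_num * H_den = 4.
Denominator: G_den * H_den + G_num * H_num = (s + 2.1) + (2) = s + 4.1.
T(s) = (4)/(s + 4.1)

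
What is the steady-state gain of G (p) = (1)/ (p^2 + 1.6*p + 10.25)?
DC gain = G(0) = num(0)/den(0) = 1/10.25 = 0.09756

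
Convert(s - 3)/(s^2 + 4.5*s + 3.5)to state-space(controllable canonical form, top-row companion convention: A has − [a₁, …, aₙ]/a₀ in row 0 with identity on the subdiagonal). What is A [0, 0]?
Reachable canonical form for den = s^2 + 4.5*s + 3.5: top row of A = -[a₁,a₂,...,aₙ]/a₀, ones on the subdiagonal, zeros elsewhere.
A = [[-4.5, -3.5], [1, 0]].
A[0,0] = -4.5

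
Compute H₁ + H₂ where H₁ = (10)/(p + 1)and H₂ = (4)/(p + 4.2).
Parallel: H = H₁ + H₂ = (n₁·d₂ + n₂·d₁)/(d₁·d₂).
n₁·d₂ = 10*p + 42. n₂·d₁ = 4*p + 4. Sum = 14*p + 46. d₁·d₂ = p^2 + 5.2*p + 4.2.
H(p) = (14*p + 46)/(p^2 + 5.2*p + 4.2)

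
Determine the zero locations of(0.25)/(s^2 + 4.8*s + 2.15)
Numerator is a nonzero constant (0.25) → Zeros: none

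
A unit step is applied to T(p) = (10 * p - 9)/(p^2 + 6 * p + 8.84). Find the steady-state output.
FVT: lim_{t→∞} y(t) = lim_{p→0} p*Y(p) where Y(p) = T(p)/p.
= lim_{p→0} T(p) = T(0) = num(0)/den(0) = -9/8.84 = -1.018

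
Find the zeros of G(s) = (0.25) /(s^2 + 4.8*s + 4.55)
Numerator is a nonzero constant (0.25) → Zeros: none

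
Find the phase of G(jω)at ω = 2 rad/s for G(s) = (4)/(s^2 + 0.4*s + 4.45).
Substitute s = j*2: G(j2) = 2.1365 - 3.79822j.
∠G(j2) = atan2(Im, Re) = atan2(-3.79822, 2.1365) = -60.64°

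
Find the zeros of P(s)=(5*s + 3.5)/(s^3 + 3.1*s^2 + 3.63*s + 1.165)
Set numerator = 0: 5*s + 3.5 = 0 → Zeros: -0.7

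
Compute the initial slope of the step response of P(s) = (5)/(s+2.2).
IVT: y'(0⁺) = lim_{s→∞} s²·Y(s) = lim_{s→∞} s·P(s).
deg(num) = 0, deg(den) = 1, relative degree = 1, so s·P(s) → (leading num)/(leading den) = 5/1 = 5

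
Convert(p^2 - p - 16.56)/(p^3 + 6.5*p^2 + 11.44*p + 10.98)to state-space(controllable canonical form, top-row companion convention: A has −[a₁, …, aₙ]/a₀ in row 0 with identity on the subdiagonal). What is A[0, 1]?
Reachable canonical form for den = p^3 + 6.5*p^2 + 11.44*p + 10.98: top row of A = -[a₁,a₂,...,aₙ]/a₀, ones on the subdiagonal, zeros elsewhere.
A = [[-6.5, -11.44, -10.98], [1, 0, 0], [0, 1, 0]].
A[0,1] = -11.44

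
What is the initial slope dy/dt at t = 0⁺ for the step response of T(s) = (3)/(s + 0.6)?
IVT: y'(0⁺) = lim_{s→∞} s²·Y(s) = lim_{s→∞} s·T(s).
deg(num) = 0, deg(den) = 1, relative degree = 1, so s·T(s) → (leading num)/(leading den) = 3/1 = 3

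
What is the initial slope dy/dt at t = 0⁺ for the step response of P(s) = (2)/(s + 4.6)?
IVT: y'(0⁺) = lim_{s→∞} s²·Y(s) = lim_{s→∞} s·P(s).
deg(num) = 0, deg(den) = 1, relative degree = 1, so s·P(s) → (leading num)/(leading den) = 2/1 = 2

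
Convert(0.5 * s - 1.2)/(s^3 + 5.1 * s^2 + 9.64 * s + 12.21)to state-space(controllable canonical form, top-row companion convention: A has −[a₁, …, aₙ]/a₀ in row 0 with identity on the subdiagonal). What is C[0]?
Reachable canonical form: C = numerator coefficients (right-aligned, zero-padded to length n).
num = 0.5*s - 1.2, C = [[0, 0.5, -1.2]].
C[0] = 0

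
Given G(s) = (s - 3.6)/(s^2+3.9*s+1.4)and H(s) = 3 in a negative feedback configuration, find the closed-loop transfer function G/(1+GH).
Closed-loop T = G/(1+GH).
Numerator: G_num * H_den = s - 3.6.
Denominator: G_den * H_den + G_num * H_num = (s^2 + 3.9*s + 1.4) + (3*s - 10.8) = s^2 + 6.9*s - 9.4.
T(s) = (s - 3.6)/(s^2 + 6.9*s - 9.4)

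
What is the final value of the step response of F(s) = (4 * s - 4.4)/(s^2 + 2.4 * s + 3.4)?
FVT: lim_{t→∞} y(t) = lim_{s→0} s*Y(s) where Y(s) = F(s)/s.
= lim_{s→0} F(s) = F(0) = num(0)/den(0) = -4.4/3.4 = -1.294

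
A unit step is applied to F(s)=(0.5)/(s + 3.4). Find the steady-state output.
FVT: lim_{t→∞} y(t) = lim_{s→0} s*Y(s) where Y(s) = F(s)/s.
= lim_{s→0} F(s) = F(0) = num(0)/den(0) = 0.5/3.4 = 0.1471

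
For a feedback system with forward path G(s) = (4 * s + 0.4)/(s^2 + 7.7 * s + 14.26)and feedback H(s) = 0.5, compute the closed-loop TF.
Closed-loop T = G/(1+GH).
Numerator: G_num * H_den = 4*s + 0.4.
Denominator: G_den * H_den + G_num * H_num = (s^2 + 7.7*s + 14.26) + (2*s + 0.2) = s^2 + 9.7*s + 14.46.
T(s) = (4*s + 0.4)/(s^2 + 9.7*s + 14.46)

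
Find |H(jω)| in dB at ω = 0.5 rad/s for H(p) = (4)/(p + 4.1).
Substitute p = j*0.5: H(j0.5) = 0.961313 - 0.117233j.
|H(j0.5)| = sqrt(Re² + Im²) = 0.9684.
20*log₁₀(0.9684) = -0.28 dB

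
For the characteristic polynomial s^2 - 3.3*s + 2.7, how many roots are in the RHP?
s^2 - 3.3*s + 2.7 = (s - 1.5)(s - 1.8). Poles: 1.5, 1.8. RHP poles (Re>0): 2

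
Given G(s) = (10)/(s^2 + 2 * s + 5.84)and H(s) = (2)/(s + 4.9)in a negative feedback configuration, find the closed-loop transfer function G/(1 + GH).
Closed-loop T = G/(1+GH).
Numerator: G_num * H_den = 10*s + 49.
Denominator: G_den * H_den + G_num * H_num = (s^3 + 6.9*s^2 + 15.64*s + 28.616) + (20) = s^3 + 6.9*s^2 + 15.64*s + 48.616.
T(s) = (10*s + 49)/(s^3 + 6.9*s^2 + 15.64*s + 48.616)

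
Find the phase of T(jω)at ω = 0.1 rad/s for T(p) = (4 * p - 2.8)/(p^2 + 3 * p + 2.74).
Substitute p = j*0.1: T(j0.1) = -0.997494 + 0.256135j.
∠T(j0.1) = atan2(Im, Re) = atan2(0.256135, -0.997494) = 165.60°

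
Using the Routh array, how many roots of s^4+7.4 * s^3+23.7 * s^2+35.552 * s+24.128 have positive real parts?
Routh array:
s^4: [1, 23.7, 24.128]; s^3: [7.4, 35.552]; s^2: [18.8957, 24.128]; s^1: [26.1029]; s^0: [24.128]
First column: [1, 7.4, 18.8957, 26.1029, 24.128]. Sign changes = RHP roots = 0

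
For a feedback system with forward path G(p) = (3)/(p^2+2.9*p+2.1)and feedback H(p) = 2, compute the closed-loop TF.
Closed-loop T = G/(1+GH).
Numerator: G_num * H_den = 3.
Denominator: G_den * H_den + G_num * H_num = (p^2 + 2.9*p + 2.1) + (6) = p^2 + 2.9*p + 8.1.
T(p) = (3)/(p^2 + 2.9*p + 8.1)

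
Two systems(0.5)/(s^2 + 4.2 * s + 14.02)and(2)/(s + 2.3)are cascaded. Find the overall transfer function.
Series: H = H₁ · H₂ = (n₁·n₂)/(d₁·d₂).
Num: n₁·n₂ = 1. Den: d₁·d₂ = s^3 + 6.5*s^2 + 23.68*s + 32.246.
H(s) = (1)/(s^3 + 6.5*s^2 + 23.68*s + 32.246)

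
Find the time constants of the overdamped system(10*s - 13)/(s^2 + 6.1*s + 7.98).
Overdamped: real poles at -4.2, -1.9. τ = -1/pole → τ₁ = 0.2381, τ₂ = 0.5263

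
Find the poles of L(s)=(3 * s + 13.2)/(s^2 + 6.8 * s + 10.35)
Set denominator = 0: s^2 + 6.8*s + 10.35 = (s + 4.5)(s + 2.3) = 0 → Poles: -2.3, -4.5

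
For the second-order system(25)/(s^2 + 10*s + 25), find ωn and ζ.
Standard form: ωn²/(s²+2ζωn·s+ωn²).
const=25=ωn² → ωn=5, s coeff=10=2ζωn → ζ=1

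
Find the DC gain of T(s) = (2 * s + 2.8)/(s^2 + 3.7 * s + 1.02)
DC gain = T(0) = num(0)/den(0) = 2.8/1.02 = 2.745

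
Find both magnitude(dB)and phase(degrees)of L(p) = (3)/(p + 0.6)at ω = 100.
Substitute p = j*100: L(j100) = 0.000179994 - 0.0299989j.
|L| = 20*log₁₀(sqrt(Re²+Im²)) = -30.46 dB.
∠L = atan2(Im, Re) = -89.66°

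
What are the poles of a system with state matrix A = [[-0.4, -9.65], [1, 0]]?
Eigenvalues solve det(λI - A) = 0.
Characteristic polynomial: λ^2 + 0.4*λ + 9.65 = 0.
Roots: -0.2 + 3.1j, -0.2 - 3.1j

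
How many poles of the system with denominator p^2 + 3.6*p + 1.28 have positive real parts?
p^2 + 3.6*p + 1.28 = (p + 3.2)(p + 0.4). Poles: -0.4, -3.2. RHP poles (Re>0): 0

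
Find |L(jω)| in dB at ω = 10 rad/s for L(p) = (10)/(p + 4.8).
Substitute p = j*10: L(j10) = 0.390117 - 0.812744j.
|L(j10)| = sqrt(Re² + Im²) = 0.9015.
20*log₁₀(0.9015) = -0.90 dB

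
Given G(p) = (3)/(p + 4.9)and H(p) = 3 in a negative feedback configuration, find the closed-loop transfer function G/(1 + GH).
Closed-loop T = G/(1+GH).
Numerator: G_num * H_den = 3.
Denominator: G_den * H_den + G_num * H_num = (p + 4.9) + (9) = p + 13.9.
T(p) = (3)/(p + 13.9)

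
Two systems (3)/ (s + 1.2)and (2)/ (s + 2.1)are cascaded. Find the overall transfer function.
Series: H = H₁ · H₂ = (n₁·n₂)/(d₁·d₂).
Num: n₁·n₂ = 6. Den: d₁·d₂ = s^2 + 3.3*s + 2.52.
H(s) = (6)/(s^2 + 3.3*s + 2.52)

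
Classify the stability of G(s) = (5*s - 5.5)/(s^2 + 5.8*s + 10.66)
Denominator: s^2 + 5.8*s + 10.66. Poles: -2.9 + 1.5j, -2.9 - 1.5j. Stable (all poles in LHP)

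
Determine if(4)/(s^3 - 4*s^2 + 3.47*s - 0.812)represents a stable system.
Denominator: s^3 - 4*s^2 + 3.47*s - 0.812 = (s - 0.7)(s - 2.9)(s - 0.4). Poles: 0.4, 0.7, 2.9. All Re(p)<0: No (unstable)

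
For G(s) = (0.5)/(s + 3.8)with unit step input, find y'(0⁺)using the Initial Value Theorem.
IVT: y'(0⁺) = lim_{s→∞} s²·Y(s) = lim_{s→∞} s·G(s).
deg(num) = 0, deg(den) = 1, relative degree = 1, so s·G(s) → (leading num)/(leading den) = 0.5/1 = 0.5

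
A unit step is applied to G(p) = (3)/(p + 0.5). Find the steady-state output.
FVT: lim_{t→∞} y(t) = lim_{p→0} p*Y(p) where Y(p) = G(p)/p.
= lim_{p→0} G(p) = G(0) = num(0)/den(0) = 3/0.5 = 6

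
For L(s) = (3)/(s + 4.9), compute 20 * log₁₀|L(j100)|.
Substitute s = j*100: L(j100) = 0.00146648 - 0.0299281j.
|L(j100)| = sqrt(Re² + Im²) = 0.02996.
20*log₁₀(0.02996) = -30.47 dB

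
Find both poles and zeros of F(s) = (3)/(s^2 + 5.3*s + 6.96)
Set denominator = 0: s^2 + 5.3*s + 6.96 = (s + 2.9)(s + 2.4) = 0 → Poles: -2.4, -2.9
Numerator is a nonzero constant (3) → Zeros: none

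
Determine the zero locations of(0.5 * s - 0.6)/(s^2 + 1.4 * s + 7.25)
Set numerator = 0: 0.5*s - 0.6 = 0 → Zeros: 1.2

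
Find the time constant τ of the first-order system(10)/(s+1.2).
First-order system: τ = -1/pole. Pole = -1.2. τ = -1/(-1.2) = 0.8333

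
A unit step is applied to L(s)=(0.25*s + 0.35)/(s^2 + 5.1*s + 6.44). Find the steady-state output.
FVT: lim_{t→∞} y(t) = lim_{s→0} s*Y(s) where Y(s) = L(s)/s.
= lim_{s→0} L(s) = L(0) = num(0)/den(0) = 0.35/6.44 = 0.05435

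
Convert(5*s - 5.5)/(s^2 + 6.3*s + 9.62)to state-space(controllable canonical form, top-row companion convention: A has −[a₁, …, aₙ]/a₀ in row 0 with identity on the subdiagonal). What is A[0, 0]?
Reachable canonical form for den = s^2 + 6.3*s + 9.62: top row of A = -[a₁,a₂,...,aₙ]/a₀, ones on the subdiagonal, zeros elsewhere.
A = [[-6.3, -9.62], [1, 0]].
A[0,0] = -6.3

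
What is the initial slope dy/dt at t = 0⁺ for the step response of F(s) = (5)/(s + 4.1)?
IVT: y'(0⁺) = lim_{s→∞} s²·Y(s) = lim_{s→∞} s·F(s).
deg(num) = 0, deg(den) = 1, relative degree = 1, so s·F(s) → (leading num)/(leading den) = 5/1 = 5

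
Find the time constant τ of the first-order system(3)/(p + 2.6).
First-order system: τ = -1/pole. Pole = -2.6. τ = -1/(-2.6) = 0.3846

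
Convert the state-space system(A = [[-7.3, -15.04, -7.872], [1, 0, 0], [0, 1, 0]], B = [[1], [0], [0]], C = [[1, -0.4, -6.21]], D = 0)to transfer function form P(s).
P(s) = C(sI - A)⁻¹B + D.
Characteristic polynomial det(sI - A) = s^3 + 7.3*s^2 + 15.04*s + 7.872.
Numerator from C·adj(sI-A)·B + D·det(sI-A) = s^2 - 0.4*s - 6.21.
P(s) = (s^2 - 0.4*s - 6.21)/(s^3 + 7.3*s^2 + 15.04*s + 7.872)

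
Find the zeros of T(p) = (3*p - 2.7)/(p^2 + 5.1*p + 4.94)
Set numerator = 0: 3*p - 2.7 = 0 → Zeros: 0.9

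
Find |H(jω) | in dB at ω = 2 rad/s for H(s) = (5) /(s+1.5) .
Substitute s = j*2: H(j2) = 1.2 - 1.6j.
|H(j2)| = sqrt(Re² + Im²) = 2.
20*log₁₀(2) = 6.02 dB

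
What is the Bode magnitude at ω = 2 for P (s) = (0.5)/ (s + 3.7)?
Substitute s = j*2: P(j2) = 0.104579 - 0.0565291j.
|P(j2)| = sqrt(Re² + Im²) = 0.1189.
20*log₁₀(0.1189) = -18.50 dB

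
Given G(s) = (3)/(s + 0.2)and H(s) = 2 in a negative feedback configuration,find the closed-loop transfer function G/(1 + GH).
Closed-loop T = G/(1+GH).
Numerator: G_num * H_den = 3.
Denominator: G_den * H_den + G_num * H_num = (s + 0.2) + (6) = s + 6.2.
T(s) = (3)/(s + 6.2)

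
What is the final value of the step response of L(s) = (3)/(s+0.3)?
FVT: lim_{t→∞} y(t) = lim_{s→0} s*Y(s) where Y(s) = L(s)/s.
= lim_{s→0} L(s) = L(0) = num(0)/den(0) = 3/0.3 = 10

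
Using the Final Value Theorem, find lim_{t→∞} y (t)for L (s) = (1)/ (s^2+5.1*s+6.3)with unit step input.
FVT: lim_{t→∞} y(t) = lim_{s→0} s*Y(s) where Y(s) = L(s)/s.
= lim_{s→0} L(s) = L(0) = num(0)/den(0) = 1/6.3 = 0.1587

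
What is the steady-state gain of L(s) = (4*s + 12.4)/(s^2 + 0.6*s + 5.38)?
DC gain = L(0) = num(0)/den(0) = 12.4/5.38 = 2.305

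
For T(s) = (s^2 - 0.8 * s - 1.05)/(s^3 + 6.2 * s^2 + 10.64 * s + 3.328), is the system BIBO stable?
Denominator: s^3 + 6.2*s^2 + 10.64*s + 3.328 = (s + 2.6)(s + 0.4)(s + 3.2). Poles: -0.4, -2.6, -3.2. All Re(p)<0: Yes (stable)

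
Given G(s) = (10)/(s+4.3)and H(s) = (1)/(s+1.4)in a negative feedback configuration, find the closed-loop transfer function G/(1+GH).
Closed-loop T = G/(1+GH).
Numerator: G_num * H_den = 10*s + 14.
Denominator: G_den * H_den + G_num * H_num = (s^2 + 5.7*s + 6.02) + (10) = s^2 + 5.7*s + 16.02.
T(s) = (10*s + 14)/(s^2 + 5.7*s + 16.02)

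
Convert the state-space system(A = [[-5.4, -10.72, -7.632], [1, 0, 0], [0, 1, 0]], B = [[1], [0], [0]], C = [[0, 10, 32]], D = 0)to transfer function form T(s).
T(s) = C(sI - A)⁻¹B + D.
Characteristic polynomial det(sI - A) = s^3 + 5.4*s^2 + 10.72*s + 7.632.
Numerator from C·adj(sI-A)·B + D·det(sI-A) = 10*s + 32.
T(s) = (10*s + 32)/(s^3 + 5.4*s^2 + 10.72*s + 7.632)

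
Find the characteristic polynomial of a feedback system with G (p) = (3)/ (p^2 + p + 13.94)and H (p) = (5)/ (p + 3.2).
Characteristic poly = G_den * H_den + G_num * H_num = (p^3 + 4.2*p^2 + 17.14*p + 44.608) + (15) = p^3 + 4.2*p^2 + 17.14*p + 59.608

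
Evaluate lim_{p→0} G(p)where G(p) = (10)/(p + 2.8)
DC gain = G(0) = num(0)/den(0) = 10/2.8 = 3.571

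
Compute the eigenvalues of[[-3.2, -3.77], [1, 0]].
Eigenvalues solve det(λI - A) = 0.
Characteristic polynomial: λ^2 + 3.2*λ + 3.77 = 0.
Roots: -1.6 + 1.1j, -1.6 - 1.1j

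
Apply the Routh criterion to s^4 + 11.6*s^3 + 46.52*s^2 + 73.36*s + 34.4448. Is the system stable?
Routh array:
s^4: [1, 46.52, 34.4448]; s^3: [11.6, 73.36]; s^2: [40.1959, 34.4448]; s^1: [63.4197]; s^0: [34.4448]
First column: [1, 11.6, 40.1959, 63.4197, 34.4448]. Sign changes = 0.
Yes, stable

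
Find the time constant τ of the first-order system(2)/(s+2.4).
First-order system: τ = -1/pole. Pole = -2.4. τ = -1/(-2.4) = 0.4167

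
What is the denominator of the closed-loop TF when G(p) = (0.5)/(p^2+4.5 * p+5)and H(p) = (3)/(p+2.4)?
Characteristic poly = G_den * H_den + G_num * H_num = (p^3 + 6.9*p^2 + 15.8*p + 12) + (1.5) = p^3 + 6.9*p^2 + 15.8*p + 13.5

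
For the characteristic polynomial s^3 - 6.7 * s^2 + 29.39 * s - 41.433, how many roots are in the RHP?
s^3 - 6.7*s^2 + 29.39*s - 41.433 = (s - 2.1)(s^2 - 4.6*s + 19.73). Poles: 2.1, 2.3 + 3.8j, 2.3 - 3.8j. RHP poles (Re>0): 3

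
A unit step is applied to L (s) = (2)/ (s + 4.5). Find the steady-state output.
FVT: lim_{t→∞} y(t) = lim_{s→0} s*Y(s) where Y(s) = L(s)/s.
= lim_{s→0} L(s) = L(0) = num(0)/den(0) = 2/4.5 = 0.4444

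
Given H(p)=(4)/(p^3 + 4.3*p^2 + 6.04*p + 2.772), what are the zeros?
Numerator is a nonzero constant (4) → Zeros: none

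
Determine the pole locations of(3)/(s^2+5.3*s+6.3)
Set denominator = 0: s^2 + 5.3*s + 6.3 = (s + 1.8)(s + 3.5) = 0 → Poles: -1.8, -3.5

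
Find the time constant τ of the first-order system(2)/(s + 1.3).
First-order system: τ = -1/pole. Pole = -1.3. τ = -1/(-1.3) = 0.7692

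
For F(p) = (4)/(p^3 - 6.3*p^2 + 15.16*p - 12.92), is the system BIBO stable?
Denominator: p^3 - 6.3*p^2 + 15.16*p - 12.92 = (p - 1.9)(p^2 - 4.4*p + 6.8). Poles: 1.9, 2.2 + 1.4j, 2.2 - 1.4j. All Re(p)<0: No (unstable)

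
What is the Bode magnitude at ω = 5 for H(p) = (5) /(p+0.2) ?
Substitute p = j*5: H(j5) = 0.0399361 - 0.998403j.
|H(j5)| = sqrt(Re² + Im²) = 0.9992.
20*log₁₀(0.9992) = -0.01 dB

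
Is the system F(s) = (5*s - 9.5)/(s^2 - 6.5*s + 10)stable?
Denominator: s^2 - 6.5*s + 10 = (s - 4)(s - 2.5). Poles: 2.5, 4. All Re(p)<0: No (unstable)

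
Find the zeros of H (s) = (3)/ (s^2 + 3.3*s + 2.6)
Numerator is a nonzero constant (3) → Zeros: none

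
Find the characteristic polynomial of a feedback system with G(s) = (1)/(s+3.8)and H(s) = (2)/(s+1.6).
Characteristic poly = G_den * H_den + G_num * H_num = (s^2 + 5.4*s + 6.08) + (2) = s^2 + 5.4*s + 8.08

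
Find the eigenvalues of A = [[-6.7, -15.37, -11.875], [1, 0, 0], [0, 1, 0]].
Eigenvalues solve det(λI - A) = 0.
Characteristic polynomial: λ^3 + 6.7*λ^2 + 15.37*λ + 11.875 = 0.
Factor: (λ + 1.9)(λ^2 + 4.8*λ + 6.25) = 0.
Roots: -1.9, -2.4 + 0.7j, -2.4 - 0.7j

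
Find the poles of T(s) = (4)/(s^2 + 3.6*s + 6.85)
Set denominator = 0: s^2 + 3.6*s + 6.85 = 0 → Poles: -1.8 + 1.9j, -1.8 - 1.9j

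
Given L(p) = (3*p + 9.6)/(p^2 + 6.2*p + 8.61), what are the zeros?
Set numerator = 0: 3*p + 9.6 = 0 → Zeros: -3.2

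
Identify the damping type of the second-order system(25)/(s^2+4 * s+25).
Standard form: ωn²/(s²+2ζωn·s+ωn²) gives ωn=5, ζ=0.4.
Underdamped (ζ = 0.4 < 1)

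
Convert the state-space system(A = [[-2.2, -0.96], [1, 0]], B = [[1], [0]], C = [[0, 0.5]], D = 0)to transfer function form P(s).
P(s) = C(sI - A)⁻¹B + D.
Characteristic polynomial det(sI - A) = s^2 + 2.2*s + 0.96.
Numerator from C·adj(sI-A)·B + D·det(sI-A) = 0.5.
P(s) = (0.5)/(s^2 + 2.2*s + 0.96)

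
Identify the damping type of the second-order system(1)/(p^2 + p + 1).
Standard form: ωn²/(p²+2ζωn·p+ωn²) gives ωn=1, ζ=0.5.
Underdamped (ζ = 0.5 < 1)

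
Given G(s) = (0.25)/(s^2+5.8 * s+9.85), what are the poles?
Set denominator = 0: s^2 + 5.8*s + 9.85 = 0 → Poles: -2.9 + 1.2j, -2.9 - 1.2j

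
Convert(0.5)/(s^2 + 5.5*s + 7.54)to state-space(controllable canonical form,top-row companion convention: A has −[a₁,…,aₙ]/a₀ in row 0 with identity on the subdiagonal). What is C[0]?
Reachable canonical form: C = numerator coefficients (right-aligned, zero-padded to length n).
num = 0.5, C = [[0, 0.5]].
C[0] = 0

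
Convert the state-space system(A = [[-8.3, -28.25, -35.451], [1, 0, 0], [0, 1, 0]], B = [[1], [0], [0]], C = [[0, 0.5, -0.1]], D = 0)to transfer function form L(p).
L(p) = C(pI - A)⁻¹B + D.
Characteristic polynomial det(pI - A) = p^3 + 8.3*p^2 + 28.25*p + 35.451.
Numerator from C·adj(pI-A)·B + D·det(pI-A) = 0.5*p - 0.1.
L(p) = (0.5*p - 0.1)/(p^3 + 8.3*p^2 + 28.25*p + 35.451)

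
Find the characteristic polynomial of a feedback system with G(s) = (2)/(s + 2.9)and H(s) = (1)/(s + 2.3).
Characteristic poly = G_den * H_den + G_num * H_num = (s^2 + 5.2*s + 6.67) + (2) = s^2 + 5.2*s + 8.67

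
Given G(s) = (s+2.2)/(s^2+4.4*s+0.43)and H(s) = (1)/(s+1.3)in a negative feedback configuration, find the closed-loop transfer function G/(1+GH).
Closed-loop T = G/(1+GH).
Numerator: G_num * H_den = s^2 + 3.5*s + 2.86.
Denominator: G_den * H_den + G_num * H_num = (s^3 + 5.7*s^2 + 6.15*s + 0.559) + (s + 2.2) = s^3 + 5.7*s^2 + 7.15*s + 2.759.
T(s) = (s^2 + 3.5*s + 2.86)/(s^3 + 5.7*s^2 + 7.15*s + 2.759)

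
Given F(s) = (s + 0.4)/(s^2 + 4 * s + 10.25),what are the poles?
Set denominator = 0: s^2 + 4*s + 10.25 = 0 → Poles: -2 + 2.5j, -2 - 2.5j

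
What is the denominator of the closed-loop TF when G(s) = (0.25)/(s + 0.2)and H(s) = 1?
Characteristic poly = G_den * H_den + G_num * H_num = (s + 0.2) + (0.25) = s + 0.45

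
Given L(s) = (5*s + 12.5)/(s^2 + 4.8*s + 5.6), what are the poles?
Set denominator = 0: s^2 + 4.8*s + 5.6 = (s + 2.8)(s + 2) = 0 → Poles: -2, -2.8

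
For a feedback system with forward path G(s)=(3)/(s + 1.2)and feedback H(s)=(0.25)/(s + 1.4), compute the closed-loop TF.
Closed-loop T = G/(1+GH).
Numerator: G_num * H_den = 3*s + 4.2.
Denominator: G_den * H_den + G_num * H_num = (s^2 + 2.6*s + 1.68) + (0.75) = s^2 + 2.6*s + 2.43.
T(s) = (3*s + 4.2)/(s^2 + 2.6*s + 2.43)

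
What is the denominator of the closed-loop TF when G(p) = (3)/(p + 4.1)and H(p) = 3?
Characteristic poly = G_den * H_den + G_num * H_num = (p + 4.1) + (9) = p + 13.1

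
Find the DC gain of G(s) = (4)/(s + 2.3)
DC gain = G(0) = num(0)/den(0) = 4/2.3 = 1.739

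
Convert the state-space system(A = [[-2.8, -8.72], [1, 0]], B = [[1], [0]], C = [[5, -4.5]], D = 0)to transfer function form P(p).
P(p) = C(pI - A)⁻¹B + D.
Characteristic polynomial det(pI - A) = p^2 + 2.8*p + 8.72.
Numerator from C·adj(pI-A)·B + D·det(pI-A) = 5*p - 4.5.
P(p) = (5*p - 4.5)/(p^2 + 2.8*p + 8.72)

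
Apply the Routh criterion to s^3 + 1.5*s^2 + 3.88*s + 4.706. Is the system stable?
Routh array:
s^3: [1, 3.88]; s^2: [1.5, 4.706]; s^1: [0.742667]; s^0: [4.706]
First column: [1, 1.5, 0.742667, 4.706]. Sign changes = 0.
Yes, stable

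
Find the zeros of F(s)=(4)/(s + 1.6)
Numerator is a nonzero constant (4) → Zeros: none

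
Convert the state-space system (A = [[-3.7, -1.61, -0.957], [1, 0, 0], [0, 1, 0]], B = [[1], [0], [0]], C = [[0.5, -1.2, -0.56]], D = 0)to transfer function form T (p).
T(p) = C(pI - A)⁻¹B + D.
Characteristic polynomial det(pI - A) = p^3 + 3.7*p^2 + 1.61*p + 0.957.
Numerator from C·adj(pI-A)·B + D·det(pI-A) = 0.5*p^2 - 1.2*p - 0.56.
T(p) = (0.5*p^2 - 1.2*p - 0.56)/(p^3 + 3.7*p^2 + 1.61*p + 0.957)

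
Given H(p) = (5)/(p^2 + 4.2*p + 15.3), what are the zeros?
Numerator is a nonzero constant (5) → Zeros: none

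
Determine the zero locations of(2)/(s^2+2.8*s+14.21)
Numerator is a nonzero constant (2) → Zeros: none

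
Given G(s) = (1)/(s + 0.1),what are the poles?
Set denominator = 0: s + 0.1 = 0 → Poles: -0.1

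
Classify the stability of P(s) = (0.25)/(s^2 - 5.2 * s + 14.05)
Denominator: s^2 - 5.2*s + 14.05. Poles: 2.6 + 2.7j, 2.6 - 2.7j. Unstable (2 pole(s) in RHP)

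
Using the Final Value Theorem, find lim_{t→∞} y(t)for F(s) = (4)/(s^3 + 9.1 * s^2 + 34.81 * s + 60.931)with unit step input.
FVT: lim_{t→∞} y(t) = lim_{s→0} s*Y(s) where Y(s) = F(s)/s.
= lim_{s→0} F(s) = F(0) = num(0)/den(0) = 4/60.931 = 0.06565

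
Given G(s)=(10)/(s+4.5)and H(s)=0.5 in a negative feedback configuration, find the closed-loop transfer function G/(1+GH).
Closed-loop T = G/(1+GH).
Numerator: G_num * H_den = 10.
Denominator: G_den * H_den + G_num * H_num = (s + 4.5) + (5) = s + 9.5.
T(s) = (10)/(s + 9.5)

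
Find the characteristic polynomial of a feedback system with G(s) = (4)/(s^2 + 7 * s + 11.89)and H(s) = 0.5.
Characteristic poly = G_den * H_den + G_num * H_num = (s^2 + 7*s + 11.89) + (2) = s^2 + 7*s + 13.89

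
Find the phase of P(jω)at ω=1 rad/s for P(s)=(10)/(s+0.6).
Substitute s = j*1: P(j1) = 4.41176 - 7.35294j.
∠P(j1) = atan2(Im, Re) = atan2(-7.35294, 4.41176) = -59.04°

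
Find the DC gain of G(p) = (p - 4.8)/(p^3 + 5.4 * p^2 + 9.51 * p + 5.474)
DC gain = G(0) = num(0)/den(0) = -4.8/5.474 = -0.8769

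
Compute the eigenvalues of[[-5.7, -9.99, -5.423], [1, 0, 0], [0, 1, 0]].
Eigenvalues solve det(λI - A) = 0.
Characteristic polynomial: λ^3 + 5.7*λ^2 + 9.99*λ + 5.423 = 0.
Factor: (λ + 1.1)(λ + 1.7)(λ + 2.9) = 0.
Roots: -1.1, -1.7, -2.9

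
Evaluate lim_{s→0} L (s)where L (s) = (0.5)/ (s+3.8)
DC gain = L(0) = num(0)/den(0) = 0.5/3.8 = 0.1316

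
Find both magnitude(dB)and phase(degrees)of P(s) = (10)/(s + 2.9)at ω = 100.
Substitute s = j*100: P(j100) = 0.00289756 - 0.099916j.
|P| = 20*log₁₀(sqrt(Re²+Im²)) = -20.00 dB.
∠P = atan2(Im, Re) = -88.34°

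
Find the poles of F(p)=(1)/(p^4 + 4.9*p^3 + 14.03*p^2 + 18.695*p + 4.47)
Set denominator = 0: p^4 + 4.9*p^3 + 14.03*p^2 + 18.695*p + 4.47 = (p + 2)(p + 0.3)(p^2 + 2.6*p + 7.45) = 0 → Poles: -0.3, -1.3 + 2.4j, -1.3 - 2.4j, -2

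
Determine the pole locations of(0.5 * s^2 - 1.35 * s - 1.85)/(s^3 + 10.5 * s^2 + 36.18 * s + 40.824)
Set denominator = 0: s^3 + 10.5*s^2 + 36.18*s + 40.824 = (s + 3.6)(s + 4.2)(s + 2.7) = 0 → Poles: -2.7, -3.6, -4.2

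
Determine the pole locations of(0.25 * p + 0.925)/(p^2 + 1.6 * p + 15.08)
Set denominator = 0: p^2 + 1.6*p + 15.08 = 0 → Poles: -0.8 + 3.8j, -0.8 - 3.8j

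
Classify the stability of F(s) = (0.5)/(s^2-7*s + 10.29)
Denominator: s^2 - 7*s + 10.29 = (s - 2.1)(s - 4.9). Poles: 2.1, 4.9. Unstable (2 pole(s) in RHP)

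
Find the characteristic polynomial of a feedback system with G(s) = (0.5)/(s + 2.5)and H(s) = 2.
Characteristic poly = G_den * H_den + G_num * H_num = (s + 2.5) + (1) = s + 3.5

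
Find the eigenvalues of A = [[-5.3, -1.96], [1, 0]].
Eigenvalues solve det(λI - A) = 0.
Characteristic polynomial: λ^2 + 5.3*λ + 1.96 = 0.
Factor: (λ + 4.9)(λ + 0.4) = 0.
Roots: -0.4, -4.9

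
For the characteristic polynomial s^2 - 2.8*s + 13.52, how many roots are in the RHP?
Poles: 1.4 + 3.4j, 1.4 - 3.4j. RHP poles (Re>0): 2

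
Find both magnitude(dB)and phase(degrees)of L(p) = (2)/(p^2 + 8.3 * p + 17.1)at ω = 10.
Substitute p = j*10: L(j10) = -0.0120482 - 0.0120627j.
|L| = 20*log₁₀(sqrt(Re²+Im²)) = -35.37 dB.
∠L = atan2(Im, Re) = -134.97°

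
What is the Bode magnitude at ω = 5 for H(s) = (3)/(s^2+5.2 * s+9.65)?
Substitute s = j*5: H(j5) = -0.0505143 - 0.0855617j.
|H(j5)| = sqrt(Re² + Im²) = 0.09936.
20*log₁₀(0.09936) = -20.06 dB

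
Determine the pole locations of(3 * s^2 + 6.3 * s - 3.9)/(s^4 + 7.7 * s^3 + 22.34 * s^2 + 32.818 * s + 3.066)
Set denominator = 0: s^4 + 7.7*s^3 + 22.34*s^2 + 32.818*s + 3.066 = (s + 0.1)(s + 4.2)(s^2 + 3.4*s + 7.3) = 0 → Poles: -0.1, -1.7 + 2.1j, -1.7 - 2.1j, -4.2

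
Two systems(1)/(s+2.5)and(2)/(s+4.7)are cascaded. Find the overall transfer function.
Series: H = H₁ · H₂ = (n₁·n₂)/(d₁·d₂).
Num: n₁·n₂ = 2. Den: d₁·d₂ = s^2 + 7.2*s + 11.75.
H(s) = (2)/(s^2 + 7.2*s + 11.75)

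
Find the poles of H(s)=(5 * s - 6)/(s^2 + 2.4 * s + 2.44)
Set denominator = 0: s^2 + 2.4*s + 2.44 = 0 → Poles: -1.2 + 1j, -1.2 - 1j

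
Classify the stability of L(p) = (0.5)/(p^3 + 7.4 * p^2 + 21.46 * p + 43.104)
Denominator: p^3 + 7.4*p^2 + 21.46*p + 43.104 = (p + 4.8)(p^2 + 2.6*p + 8.98). Poles: -1.3 + 2.7j, -1.3 - 2.7j, -4.8. Stable (all poles in LHP)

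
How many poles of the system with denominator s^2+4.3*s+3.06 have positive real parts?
s^2 + 4.3*s + 3.06 = (s + 3.4)(s + 0.9). Poles: -0.9, -3.4. RHP poles (Re>0): 0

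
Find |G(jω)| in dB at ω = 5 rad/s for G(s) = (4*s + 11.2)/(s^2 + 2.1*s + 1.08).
Substitute s = j*5: G(j5) = -0.0848514 - 0.873367j.
|G(j5)| = sqrt(Re² + Im²) = 0.8775.
20*log₁₀(0.8775) = -1.14 dB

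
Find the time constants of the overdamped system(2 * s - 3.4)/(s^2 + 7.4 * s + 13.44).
Overdamped: real poles at -3.2, -4.2. τ = -1/pole → τ₁ = 0.3125, τ₂ = 0.2381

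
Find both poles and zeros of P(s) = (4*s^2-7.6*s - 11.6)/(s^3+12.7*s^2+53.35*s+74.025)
Set denominator = 0: s^3 + 12.7*s^2 + 53.35*s + 74.025 = (s + 3.5)(s + 4.5)(s + 4.7) = 0 → Poles: -3.5, -4.5, -4.7
Set numerator = 0: 4*s^2 - 7.6*s - 11.6 = 4*(s - 2.9)(s + 1) = 0 → Zeros: -1, 2.9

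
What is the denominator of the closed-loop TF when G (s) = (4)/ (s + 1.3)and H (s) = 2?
Characteristic poly = G_den * H_den + G_num * H_num = (s + 1.3) + (8) = s + 9.3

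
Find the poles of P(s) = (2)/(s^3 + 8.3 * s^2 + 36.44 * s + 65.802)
Set denominator = 0: s^3 + 8.3*s^2 + 36.44*s + 65.802 = (s + 3.3)(s^2 + 5*s + 19.94) = 0 → Poles: -2.5 + 3.7j, -2.5 - 3.7j, -3.3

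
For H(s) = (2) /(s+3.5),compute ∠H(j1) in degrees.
Substitute s = j*1: H(j1) = 0.528302 - 0.150943j.
∠H(j1) = atan2(Im, Re) = atan2(-0.150943, 0.528302) = -15.95°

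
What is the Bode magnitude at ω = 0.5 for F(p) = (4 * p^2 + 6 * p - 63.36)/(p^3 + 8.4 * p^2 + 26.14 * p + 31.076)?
Substitute p = j*0.5: F(j0.5) = -1.81304 + 0.913508j.
|F(j0.5)| = sqrt(Re² + Im²) = 2.03.
20*log₁₀(2.03) = 6.15 dB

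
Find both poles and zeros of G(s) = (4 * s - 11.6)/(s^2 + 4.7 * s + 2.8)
Set denominator = 0: s^2 + 4.7*s + 2.8 = (s + 0.7)(s + 4) = 0 → Poles: -0.7, -4
Set numerator = 0: 4*s - 11.6 = 0 → Zeros: 2.9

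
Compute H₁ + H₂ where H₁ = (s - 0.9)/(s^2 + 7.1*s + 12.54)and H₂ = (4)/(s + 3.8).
Parallel: H = H₁ + H₂ = (n₁·d₂ + n₂·d₁)/(d₁·d₂).
n₁·d₂ = s^2 + 2.9*s - 3.42. n₂·d₁ = 4*s^2 + 28.4*s + 50.16. Sum = 5*s^2 + 31.3*s + 46.74. d₁·d₂ = s^3 + 10.9*s^2 + 39.52*s + 47.652.
H(s) = (5*s^2 + 31.3*s + 46.74)/(s^3 + 10.9*s^2 + 39.52*s + 47.652)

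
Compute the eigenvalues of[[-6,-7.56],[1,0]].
Eigenvalues solve det(λI - A) = 0.
Characteristic polynomial: λ^2 + 6*λ + 7.56 = 0.
Factor: (λ + 1.8)(λ + 4.2) = 0.
Roots: -1.8, -4.2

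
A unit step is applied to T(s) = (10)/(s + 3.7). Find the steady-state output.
FVT: lim_{t→∞} y(t) = lim_{s→0} s*Y(s) where Y(s) = T(s)/s.
= lim_{s→0} T(s) = T(0) = num(0)/den(0) = 10/3.7 = 2.703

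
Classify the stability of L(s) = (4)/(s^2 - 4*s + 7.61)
Denominator: s^2 - 4*s + 7.61. Poles: 2 + 1.9j, 2 - 1.9j. Unstable (2 pole(s) in RHP)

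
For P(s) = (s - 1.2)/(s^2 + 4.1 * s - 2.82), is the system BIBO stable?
Denominator: s^2 + 4.1*s - 2.82 = (s - 0.6)(s + 4.7). Poles: -4.7, 0.6. All Re(p)<0: No (unstable)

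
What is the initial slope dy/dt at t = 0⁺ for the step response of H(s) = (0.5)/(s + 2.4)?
IVT: y'(0⁺) = lim_{s→∞} s²·Y(s) = lim_{s→∞} s·H(s).
deg(num) = 0, deg(den) = 1, relative degree = 1, so s·H(s) → (leading num)/(leading den) = 0.5/1 = 0.5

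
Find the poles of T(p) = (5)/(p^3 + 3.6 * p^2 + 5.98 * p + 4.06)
Set denominator = 0: p^3 + 3.6*p^2 + 5.98*p + 4.06 = (p + 1.4)(p^2 + 2.2*p + 2.9) = 0 → Poles: -1.1 + 1.3j, -1.1 - 1.3j, -1.4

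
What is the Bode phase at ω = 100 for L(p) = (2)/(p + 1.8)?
Substitute p = j*100: L(j100) = 0.000359883 - 0.0199935j.
∠L(j100) = atan2(Im, Re) = atan2(-0.0199935, 0.000359883) = -88.97°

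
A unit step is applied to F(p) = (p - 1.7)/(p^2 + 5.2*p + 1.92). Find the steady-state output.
FVT: lim_{t→∞} y(t) = lim_{p→0} p*Y(p) where Y(p) = F(p)/p.
= lim_{p→0} F(p) = F(0) = num(0)/den(0) = -1.7/1.92 = -0.8854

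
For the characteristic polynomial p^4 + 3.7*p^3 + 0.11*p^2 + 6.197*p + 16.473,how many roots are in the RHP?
p^4 + 3.7*p^3 + 0.11*p^2 + 6.197*p + 16.473 = (p + 3.8)(p + 1.5)(p^2 - 1.6*p + 2.89). Poles: -1.5, -3.8, 0.8 + 1.5j, 0.8 - 1.5j. RHP poles (Re>0): 2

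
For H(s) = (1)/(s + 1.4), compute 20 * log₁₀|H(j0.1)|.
Substitute s = j*0.1: H(j0.1) = 0.71066 - 0.0507614j.
|H(j0.1)| = sqrt(Re² + Im²) = 0.7125.
20*log₁₀(0.7125) = -2.94 dB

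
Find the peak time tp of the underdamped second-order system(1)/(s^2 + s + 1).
Standard form: ωn²/(s²+2ζωn·s+ωn²) → ωn = 1, ζ = 0.5.
ωd = ωn·√(1-ζ²) = 1·√(1-0.5²) = 0.866.
tp = π/ωd = π/0.866 = 3.628 s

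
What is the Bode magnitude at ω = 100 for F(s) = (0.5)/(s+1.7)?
Substitute s = j*100: F(j100) = 8.49754e-05 - 0.00499856j.
|F(j100)| = sqrt(Re² + Im²) = 0.004999.
20*log₁₀(0.004999) = -46.02 dB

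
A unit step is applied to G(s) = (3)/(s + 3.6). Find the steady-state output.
FVT: lim_{t→∞} y(t) = lim_{s→0} s*Y(s) where Y(s) = G(s)/s.
= lim_{s→0} G(s) = G(0) = num(0)/den(0) = 3/3.6 = 0.8333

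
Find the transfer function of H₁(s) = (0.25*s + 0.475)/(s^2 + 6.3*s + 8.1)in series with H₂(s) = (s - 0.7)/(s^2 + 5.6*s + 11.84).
Series: H = H₁ · H₂ = (n₁·n₂)/(d₁·d₂).
Num: n₁·n₂ = 0.25*s^2 + 0.3*s - 0.3325. Den: d₁·d₂ = s^4 + 11.9*s^3 + 55.22*s^2 + 119.952*s + 95.904.
H(s) = (0.25*s^2 + 0.3*s - 0.3325)/(s^4 + 11.9*s^3 + 55.22*s^2 + 119.952*s + 95.904)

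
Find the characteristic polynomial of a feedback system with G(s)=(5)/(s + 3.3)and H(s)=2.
Characteristic poly = G_den * H_den + G_num * H_num = (s + 3.3) + (10) = s + 13.3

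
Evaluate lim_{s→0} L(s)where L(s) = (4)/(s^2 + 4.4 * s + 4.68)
DC gain = L(0) = num(0)/den(0) = 4/4.68 = 0.8547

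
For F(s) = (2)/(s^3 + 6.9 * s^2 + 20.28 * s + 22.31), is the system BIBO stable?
Denominator: s^3 + 6.9*s^2 + 20.28*s + 22.31 = (s + 2.3)(s^2 + 4.6*s + 9.7). Poles: -2.3, -2.3 + 2.1j, -2.3 - 2.1j. All Re(p)<0: Yes (stable)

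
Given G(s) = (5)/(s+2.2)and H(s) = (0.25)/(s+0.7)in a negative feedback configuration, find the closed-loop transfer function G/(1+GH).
Closed-loop T = G/(1+GH).
Numerator: G_num * H_den = 5*s + 3.5.
Denominator: G_den * H_den + G_num * H_num = (s^2 + 2.9*s + 1.54) + (1.25) = s^2 + 2.9*s + 2.79.
T(s) = (5*s + 3.5)/(s^2 + 2.9*s + 2.79)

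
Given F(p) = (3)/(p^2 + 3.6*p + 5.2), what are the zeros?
Numerator is a nonzero constant (3) → Zeros: none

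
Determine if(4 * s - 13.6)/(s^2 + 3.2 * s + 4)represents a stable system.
Denominator: s^2 + 3.2*s + 4. Poles: -1.6 + 1.2j, -1.6 - 1.2j. All Re(p)<0: Yes (stable)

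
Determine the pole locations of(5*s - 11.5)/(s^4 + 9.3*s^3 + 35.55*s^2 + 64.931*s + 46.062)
Set denominator = 0: s^4 + 9.3*s^3 + 35.55*s^2 + 64.931*s + 46.062 = (s + 2)(s + 2.7)(s^2 + 4.6*s + 8.53) = 0 → Poles: -2, -2.3 + 1.8j, -2.3 - 1.8j, -2.7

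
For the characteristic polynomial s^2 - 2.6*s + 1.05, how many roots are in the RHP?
s^2 - 2.6*s + 1.05 = (s - 0.5)(s - 2.1). Poles: 0.5, 2.1. RHP poles (Re>0): 2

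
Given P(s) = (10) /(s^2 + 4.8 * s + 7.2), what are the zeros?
Numerator is a nonzero constant (10) → Zeros: none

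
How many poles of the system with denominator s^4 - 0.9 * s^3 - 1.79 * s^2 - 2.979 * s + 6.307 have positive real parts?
s^4 - 0.9*s^3 - 1.79*s^2 - 2.979*s + 6.307 = (s - 1.4)(s - 1.7)(s^2 + 2.2*s + 2.65). Poles: -1.1 + 1.2j, -1.1 - 1.2j, 1.4, 1.7. RHP poles (Re>0): 2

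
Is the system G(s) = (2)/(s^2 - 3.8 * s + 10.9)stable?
Denominator: s^2 - 3.8*s + 10.9. Poles: 1.9 + 2.7j, 1.9 - 2.7j. All Re(p)<0: No (unstable)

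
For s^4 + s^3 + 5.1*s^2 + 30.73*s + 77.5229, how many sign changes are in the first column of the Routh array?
Routh array:
s^4: [1, 5.1, 77.5229]; s^3: [1, 30.73]; s^2: [-25.63, 77.5229]; s^1: [33.7547]; s^0: [77.5229]
First column: [1, 1, -25.63, 33.7547, 77.5229]. Sign changes = 2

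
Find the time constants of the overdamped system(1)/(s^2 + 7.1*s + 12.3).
Overdamped: real poles at -3, -4.1. τ = -1/pole → τ₁ = 0.3333, τ₂ = 0.2439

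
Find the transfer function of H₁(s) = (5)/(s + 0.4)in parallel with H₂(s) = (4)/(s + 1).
Parallel: H = H₁ + H₂ = (n₁·d₂ + n₂·d₁)/(d₁·d₂).
n₁·d₂ = 5*s + 5. n₂·d₁ = 4*s + 1.6. Sum = 9*s + 6.6. d₁·d₂ = s^2 + 1.4*s + 0.4.
H(s) = (9*s + 6.6)/(s^2 + 1.4*s + 0.4)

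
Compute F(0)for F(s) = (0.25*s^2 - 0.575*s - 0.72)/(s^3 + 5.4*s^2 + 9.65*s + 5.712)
DC gain = F(0) = num(0)/den(0) = -0.72/5.712 = -0.1261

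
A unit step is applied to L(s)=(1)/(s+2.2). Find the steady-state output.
FVT: lim_{t→∞} y(t) = lim_{s→0} s*Y(s) where Y(s) = L(s)/s.
= lim_{s→0} L(s) = L(0) = num(0)/den(0) = 1/2.2 = 0.4545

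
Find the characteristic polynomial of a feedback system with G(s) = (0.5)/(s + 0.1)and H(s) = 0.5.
Characteristic poly = G_den * H_den + G_num * H_num = (s + 0.1) + (0.25) = s + 0.35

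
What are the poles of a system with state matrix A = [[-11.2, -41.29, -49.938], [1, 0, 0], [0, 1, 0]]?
Eigenvalues solve det(λI - A) = 0.
Characteristic polynomial: λ^3 + 11.2*λ^2 + 41.29*λ + 49.938 = 0.
Factor: (λ + 2.9)(λ + 4.1)(λ + 4.2) = 0.
Roots: -2.9, -4.1, -4.2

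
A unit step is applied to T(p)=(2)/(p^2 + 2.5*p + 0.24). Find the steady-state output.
FVT: lim_{t→∞} y(t) = lim_{p→0} p*Y(p) where Y(p) = T(p)/p.
= lim_{p→0} T(p) = T(0) = num(0)/den(0) = 2/0.24 = 8.333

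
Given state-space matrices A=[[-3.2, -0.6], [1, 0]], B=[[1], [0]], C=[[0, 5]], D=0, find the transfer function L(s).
L(s) = C(sI - A)⁻¹B + D.
Characteristic polynomial det(sI - A) = s^2 + 3.2*s + 0.6.
Numerator from C·adj(sI-A)·B + D·det(sI-A) = 5.
L(s) = (5)/(s^2 + 3.2*s + 0.6)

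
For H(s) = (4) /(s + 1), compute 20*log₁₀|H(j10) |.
Substitute s = j*10: H(j10) = 0.039604 - 0.39604j.
|H(j10)| = sqrt(Re² + Im²) = 0.398.
20*log₁₀(0.398) = -8.00 dB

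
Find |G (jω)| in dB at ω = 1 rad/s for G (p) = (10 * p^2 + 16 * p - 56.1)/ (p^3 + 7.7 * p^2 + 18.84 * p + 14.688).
Substitute p = j*1: G(j1) = -0.480708 + 3.51686j.
|G(j1)| = sqrt(Re² + Im²) = 3.55.
20*log₁₀(3.55) = 11.00 dB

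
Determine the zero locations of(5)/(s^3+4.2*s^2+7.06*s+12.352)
Numerator is a nonzero constant (5) → Zeros: none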